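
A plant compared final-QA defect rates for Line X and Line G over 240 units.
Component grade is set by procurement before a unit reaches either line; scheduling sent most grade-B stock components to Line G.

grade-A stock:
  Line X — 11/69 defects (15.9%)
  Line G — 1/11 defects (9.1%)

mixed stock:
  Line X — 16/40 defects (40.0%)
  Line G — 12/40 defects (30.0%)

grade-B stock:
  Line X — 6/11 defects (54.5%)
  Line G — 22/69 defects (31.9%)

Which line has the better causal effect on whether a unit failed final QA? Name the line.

The stratified and pooled comparisons disagree (Line G wins within each component grade; Line X wins overall), so the answer turns on the causal role of component grade.
Nothing the line does changes component grade; the imbalance is an allocation artefact. With component grade also predicting the outcome, the pooled figure is confounded, and the within-stratum comparison is the causal one.
Within each level — grade-A stock: 15.9% vs 9.1%; mixed stock: 40.0% vs 30.0%; grade-B stock: 54.5% vs 31.9% — Line G is lower every time.

Line G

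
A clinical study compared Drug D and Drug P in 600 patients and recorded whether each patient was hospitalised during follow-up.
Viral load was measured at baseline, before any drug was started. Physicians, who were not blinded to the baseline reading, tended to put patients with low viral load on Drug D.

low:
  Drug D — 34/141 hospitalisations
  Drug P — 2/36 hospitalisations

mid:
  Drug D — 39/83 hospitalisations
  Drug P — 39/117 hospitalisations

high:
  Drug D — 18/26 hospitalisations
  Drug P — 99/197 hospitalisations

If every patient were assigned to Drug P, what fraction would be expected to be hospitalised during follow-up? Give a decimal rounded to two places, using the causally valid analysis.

Here viral load is a common cause — it drives both which drug a case falls under and the outcome. The crude comparison mixes populations; the stratum-specific rates are the causally relevant ones.
Standardising Drug P to the population viral load mix: 0.295·2/36 + 0.333·39/117 + 0.372·99/197 = 0.314.

0.31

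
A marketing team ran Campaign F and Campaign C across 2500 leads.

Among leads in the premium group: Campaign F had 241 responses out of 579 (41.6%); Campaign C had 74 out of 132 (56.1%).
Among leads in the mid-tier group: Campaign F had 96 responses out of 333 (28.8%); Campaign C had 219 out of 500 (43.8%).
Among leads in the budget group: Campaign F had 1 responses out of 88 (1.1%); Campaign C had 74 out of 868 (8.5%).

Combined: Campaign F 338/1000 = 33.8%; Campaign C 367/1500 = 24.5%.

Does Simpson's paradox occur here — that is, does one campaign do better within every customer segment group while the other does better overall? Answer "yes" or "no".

yes

Within each customer segment level (premium 41.6% vs 56.1%; mid-tier 28.8% vs 43.8%; budget 1.1% vs 8.5%), Campaign C has the higher rate every time. Pooled: 33.8% vs 24.5% — Campaign F has the higher rate overall. The two comparisons disagree.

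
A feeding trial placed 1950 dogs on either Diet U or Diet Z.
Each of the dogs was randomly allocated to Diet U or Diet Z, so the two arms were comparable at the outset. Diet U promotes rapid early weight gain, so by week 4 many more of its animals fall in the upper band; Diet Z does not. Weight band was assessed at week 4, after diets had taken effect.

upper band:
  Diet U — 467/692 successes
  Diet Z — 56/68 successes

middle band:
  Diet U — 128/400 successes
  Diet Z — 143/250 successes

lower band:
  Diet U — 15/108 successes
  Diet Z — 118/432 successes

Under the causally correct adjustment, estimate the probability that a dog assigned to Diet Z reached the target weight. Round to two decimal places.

Week-4 weight band is recorded after the diet and is itself shifted by it — it sits on the causal path from diet to outcome. Conditioning on a mediator would strip out part of the effect we want; the pooled comparison gives the total causal effect.
So P(outcome | do(Diet Z)) is just the pooled rate for Diet Z: 317/750 = 0.423.

0.42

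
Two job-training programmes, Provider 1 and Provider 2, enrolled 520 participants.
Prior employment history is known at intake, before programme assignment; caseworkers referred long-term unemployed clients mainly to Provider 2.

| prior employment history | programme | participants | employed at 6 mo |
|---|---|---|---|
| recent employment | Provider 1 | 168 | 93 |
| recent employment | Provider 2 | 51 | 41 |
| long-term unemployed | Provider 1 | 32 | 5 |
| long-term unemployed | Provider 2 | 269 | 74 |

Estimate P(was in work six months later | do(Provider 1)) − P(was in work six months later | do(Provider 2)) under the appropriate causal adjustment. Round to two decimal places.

-0.17

Provider 2 is higher inside every prior employment history stratum but Provider 1 is higher in aggregate. Whether to stratify depends on how prior employment history relates to the programme.
Since prior employment history is a pre-existing factor (not a product of the programme) and it affects the outcome on its own, it is a confounder. The stratified rates, not the pooled rate, identify the causal effect.
Adjusting over the population distribution of prior employment history: 0.421·(0.554−0.804) + 0.579·(0.156−0.275) = -0.174.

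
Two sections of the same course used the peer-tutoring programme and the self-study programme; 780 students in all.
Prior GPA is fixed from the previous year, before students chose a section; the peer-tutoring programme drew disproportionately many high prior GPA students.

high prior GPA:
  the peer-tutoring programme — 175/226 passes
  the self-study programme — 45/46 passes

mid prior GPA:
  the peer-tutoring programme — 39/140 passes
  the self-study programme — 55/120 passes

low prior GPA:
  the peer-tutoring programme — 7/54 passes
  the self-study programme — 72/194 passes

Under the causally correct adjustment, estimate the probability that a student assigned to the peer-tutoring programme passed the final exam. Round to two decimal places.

The imbalance in prior GPA band arose from how students were allocated, not from anything the teaching method did; and prior GPA band independently affects the outcome. The pooled gap is confounded — condition on prior GPA band.
Standardising the peer-tutoring programme to the population prior GPA band mix: 0.349·175/226 + 0.333·39/140 + 0.318·7/54 = 0.404.

0.40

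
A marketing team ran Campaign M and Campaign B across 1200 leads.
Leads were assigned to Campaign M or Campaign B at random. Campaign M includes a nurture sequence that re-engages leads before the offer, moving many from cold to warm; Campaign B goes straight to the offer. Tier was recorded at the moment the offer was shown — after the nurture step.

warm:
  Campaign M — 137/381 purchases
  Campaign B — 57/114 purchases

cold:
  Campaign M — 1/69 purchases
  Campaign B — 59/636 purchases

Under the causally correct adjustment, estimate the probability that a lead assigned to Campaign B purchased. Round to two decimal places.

0.15

Engagement tier is downstream of the campaign. One should not condition on a consequence of treatment, so the overall rates are the right comparison.
So P(outcome | do(Campaign B)) is just the pooled rate for Campaign B: 116/750 = 0.155.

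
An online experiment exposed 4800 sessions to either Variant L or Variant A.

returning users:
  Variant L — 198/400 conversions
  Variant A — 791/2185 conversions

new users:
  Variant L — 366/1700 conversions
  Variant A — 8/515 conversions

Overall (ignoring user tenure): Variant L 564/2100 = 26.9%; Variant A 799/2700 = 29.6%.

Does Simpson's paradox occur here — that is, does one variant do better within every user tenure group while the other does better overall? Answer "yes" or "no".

yes

Within each user tenure level (returning users 49.5% vs 36.2%; new users 21.5% vs 1.6%), Variant L has the higher rate every time. Pooled: 26.9% vs 29.6% — Variant A has the higher rate overall. The two comparisons disagree.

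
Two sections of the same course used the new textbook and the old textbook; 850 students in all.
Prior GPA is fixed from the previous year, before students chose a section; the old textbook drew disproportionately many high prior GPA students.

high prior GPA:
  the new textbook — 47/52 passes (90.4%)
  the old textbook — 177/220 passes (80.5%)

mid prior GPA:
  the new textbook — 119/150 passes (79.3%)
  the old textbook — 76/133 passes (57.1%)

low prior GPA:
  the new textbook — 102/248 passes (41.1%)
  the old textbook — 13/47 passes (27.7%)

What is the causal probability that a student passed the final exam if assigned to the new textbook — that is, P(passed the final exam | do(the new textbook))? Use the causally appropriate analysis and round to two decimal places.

Within every prior GPA band level the new textbook has the higher rate, yet pooled the old textbook does — Simpson's reversal.
Nothing the teaching method does changes prior GPA band; the imbalance is an allocation artefact. With prior GPA band also predicting the outcome, the pooled figure is confounded, and the within-stratum comparison is the causal one.
Standardising the new textbook to the population prior GPA band mix: 0.320·47/52 + 0.333·119/150 + 0.347·102/248 = 0.696.

0.70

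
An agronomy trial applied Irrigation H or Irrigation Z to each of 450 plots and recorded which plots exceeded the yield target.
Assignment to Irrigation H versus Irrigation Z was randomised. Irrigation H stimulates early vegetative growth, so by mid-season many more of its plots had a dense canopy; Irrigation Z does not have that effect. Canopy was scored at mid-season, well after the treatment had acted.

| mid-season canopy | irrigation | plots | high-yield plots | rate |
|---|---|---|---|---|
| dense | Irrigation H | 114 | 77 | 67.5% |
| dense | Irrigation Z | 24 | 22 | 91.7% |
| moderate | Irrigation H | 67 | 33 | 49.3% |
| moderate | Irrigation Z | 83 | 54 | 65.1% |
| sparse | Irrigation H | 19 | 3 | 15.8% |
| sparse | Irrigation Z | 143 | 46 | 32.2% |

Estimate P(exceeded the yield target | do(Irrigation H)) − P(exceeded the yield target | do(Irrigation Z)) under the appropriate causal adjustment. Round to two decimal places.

Stratifying would compare irrigations among plots the irrigations themselves sorted into mid-season canopy groups — a form of selection on an intermediate. The unconditioned pooled rates give the total causal effect.
The causal difference is the pooled difference: 0.565 − 0.488 = +0.077.

+0.08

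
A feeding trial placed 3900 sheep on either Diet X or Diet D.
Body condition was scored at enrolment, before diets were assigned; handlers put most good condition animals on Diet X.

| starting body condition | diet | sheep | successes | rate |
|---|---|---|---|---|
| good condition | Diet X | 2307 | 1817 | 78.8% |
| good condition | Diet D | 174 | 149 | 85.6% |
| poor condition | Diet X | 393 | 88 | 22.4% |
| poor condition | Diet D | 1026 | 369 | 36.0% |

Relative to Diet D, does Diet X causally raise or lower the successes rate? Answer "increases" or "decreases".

decreases

The stratified and pooled comparisons disagree (Diet D wins within each starting body condition; Diet X wins overall), so the answer turns on the causal role of starting body condition.
Starting body condition is set before the diet has any effect — it is not caused by the diet — and it independently drives the outcome. That makes it a confounder, so the causal comparison is within starting body condition levels.
Within each level — good condition: 78.8% vs 85.6%; poor condition: 22.4% vs 36.0% — Diet D is higher every time.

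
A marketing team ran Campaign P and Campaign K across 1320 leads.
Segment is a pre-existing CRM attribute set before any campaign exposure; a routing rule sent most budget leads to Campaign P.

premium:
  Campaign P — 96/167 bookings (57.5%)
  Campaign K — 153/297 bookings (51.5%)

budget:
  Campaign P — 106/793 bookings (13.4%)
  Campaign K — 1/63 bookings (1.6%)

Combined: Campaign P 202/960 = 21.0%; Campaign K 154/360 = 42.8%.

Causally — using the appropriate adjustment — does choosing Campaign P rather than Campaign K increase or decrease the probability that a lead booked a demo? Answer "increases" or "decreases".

increases

The imbalance in customer segment arose from how leads were allocated, not from anything the campaign did; and customer segment independently affects the outcome. The pooled gap is confounded — condition on customer segment.
Within each level — premium: 57.5% vs 51.5%; budget: 13.4% vs 1.6% — Campaign P is higher every time.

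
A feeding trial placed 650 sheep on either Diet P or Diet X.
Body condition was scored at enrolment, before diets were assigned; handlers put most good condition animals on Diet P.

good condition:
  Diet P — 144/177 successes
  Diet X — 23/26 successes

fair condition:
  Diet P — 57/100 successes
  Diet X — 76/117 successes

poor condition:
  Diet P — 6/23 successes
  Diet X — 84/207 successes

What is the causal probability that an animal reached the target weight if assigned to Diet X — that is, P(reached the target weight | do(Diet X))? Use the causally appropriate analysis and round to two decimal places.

Nothing the diet does changes starting body condition; the imbalance is an allocation artefact. With starting body condition also predicting the outcome, the pooled figure is confounded, and the within-stratum comparison is the causal one.
Standardising Diet X to the population starting body condition mix: 0.312·23/26 + 0.334·76/117 + 0.354·84/207 = 0.637.

0.64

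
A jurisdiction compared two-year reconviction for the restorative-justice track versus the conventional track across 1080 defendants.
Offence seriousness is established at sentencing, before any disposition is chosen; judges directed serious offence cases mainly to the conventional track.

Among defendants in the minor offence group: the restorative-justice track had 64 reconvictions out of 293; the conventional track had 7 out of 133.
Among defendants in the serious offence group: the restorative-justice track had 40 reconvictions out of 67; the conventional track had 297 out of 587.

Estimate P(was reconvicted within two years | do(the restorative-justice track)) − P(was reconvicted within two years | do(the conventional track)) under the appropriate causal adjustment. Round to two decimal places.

The imbalance in offence seriousness arose from how defendants were allocated, not from anything the disposition did; and offence seriousness independently affects the outcome. The pooled gap is confounded — condition on offence seriousness.
Adjusting over the population distribution of offence seriousness: 0.394·(0.218−0.053) + 0.606·(0.597−0.506) = +0.121.

+0.12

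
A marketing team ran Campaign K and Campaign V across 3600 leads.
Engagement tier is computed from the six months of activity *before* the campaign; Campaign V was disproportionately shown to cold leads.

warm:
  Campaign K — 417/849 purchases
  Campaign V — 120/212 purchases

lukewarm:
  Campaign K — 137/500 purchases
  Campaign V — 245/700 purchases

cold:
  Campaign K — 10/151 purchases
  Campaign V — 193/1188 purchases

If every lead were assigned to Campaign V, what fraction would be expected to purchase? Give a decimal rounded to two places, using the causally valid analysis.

Here engagement tier is a common cause — it drives both which campaign a case falls under and the outcome. The crude comparison mixes populations; the stratum-specific rates are the causally relevant ones.
Standardising Campaign V to the population engagement tier mix: 0.295·120/212 + 0.333·245/700 + 0.372·193/1188 = 0.344.

0.34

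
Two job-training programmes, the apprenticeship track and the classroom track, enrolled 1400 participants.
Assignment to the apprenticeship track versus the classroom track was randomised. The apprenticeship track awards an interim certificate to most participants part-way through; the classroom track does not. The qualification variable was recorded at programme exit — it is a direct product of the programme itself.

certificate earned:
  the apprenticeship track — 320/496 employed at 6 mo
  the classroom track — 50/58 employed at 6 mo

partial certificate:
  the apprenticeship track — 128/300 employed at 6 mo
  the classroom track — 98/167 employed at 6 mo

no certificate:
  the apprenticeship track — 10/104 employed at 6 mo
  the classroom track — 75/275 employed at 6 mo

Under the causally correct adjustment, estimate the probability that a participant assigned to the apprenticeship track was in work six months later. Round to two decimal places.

0.51

The qualification attained during the programme-specific comparison favours the classroom track throughout, but the pooled figures favour the apprenticeship track. The question is whether to condition on qualification attained during the programme.
Stratifying would compare programmes among participants the programmes themselves sorted into qualification attained during the programme groups — a form of selection on an intermediate. The unconditioned pooled rates give the total causal effect.
So P(outcome | do(the apprenticeship track)) is just the pooled rate for the apprenticeship track: 458/900 = 0.509.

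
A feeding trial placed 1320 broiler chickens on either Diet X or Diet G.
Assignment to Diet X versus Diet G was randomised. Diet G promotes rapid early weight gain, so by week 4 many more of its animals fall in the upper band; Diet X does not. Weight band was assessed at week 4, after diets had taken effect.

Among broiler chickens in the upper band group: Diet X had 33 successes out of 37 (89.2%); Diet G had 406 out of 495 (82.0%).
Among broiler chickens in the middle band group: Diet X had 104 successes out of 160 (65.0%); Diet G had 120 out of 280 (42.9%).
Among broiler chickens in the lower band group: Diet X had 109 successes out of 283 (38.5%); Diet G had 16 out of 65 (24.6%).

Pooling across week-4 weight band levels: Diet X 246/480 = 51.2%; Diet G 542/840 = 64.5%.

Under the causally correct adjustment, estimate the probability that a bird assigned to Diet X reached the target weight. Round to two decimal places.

The week-4 weight band-specific comparison favours Diet X throughout, but the pooled figures favour Diet G. The question is whether to condition on week-4 weight band.
Week-4 weight band lies on the pathway diet → week-4 weight band → outcome, so adjusting for it blocks the indirect effect. For the total causal effect of diet, use the unadjusted pooled rates.
So P(outcome | do(Diet X)) is just the pooled rate for Diet X: 246/480 = 0.512.

0.51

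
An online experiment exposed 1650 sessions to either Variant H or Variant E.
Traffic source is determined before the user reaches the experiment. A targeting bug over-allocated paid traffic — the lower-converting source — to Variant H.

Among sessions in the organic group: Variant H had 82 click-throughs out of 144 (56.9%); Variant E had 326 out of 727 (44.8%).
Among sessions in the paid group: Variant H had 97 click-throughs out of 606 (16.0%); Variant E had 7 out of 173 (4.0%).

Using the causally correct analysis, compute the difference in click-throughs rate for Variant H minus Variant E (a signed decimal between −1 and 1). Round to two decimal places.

+0.12

Within every traffic source level Variant H has the higher rate, yet pooled Variant E does — Simpson's reversal.
Traffic source satisfies the back-door criterion: it is not a descendant of the variant, and it blocks the spurious path from variant to outcome. Adjusting for it (i.e., using the within-traffic source rates) gives the causal effect.
Adjusting over the population distribution of traffic source: 0.528·(0.569−0.448) + 0.472·(0.160−0.040) = +0.120.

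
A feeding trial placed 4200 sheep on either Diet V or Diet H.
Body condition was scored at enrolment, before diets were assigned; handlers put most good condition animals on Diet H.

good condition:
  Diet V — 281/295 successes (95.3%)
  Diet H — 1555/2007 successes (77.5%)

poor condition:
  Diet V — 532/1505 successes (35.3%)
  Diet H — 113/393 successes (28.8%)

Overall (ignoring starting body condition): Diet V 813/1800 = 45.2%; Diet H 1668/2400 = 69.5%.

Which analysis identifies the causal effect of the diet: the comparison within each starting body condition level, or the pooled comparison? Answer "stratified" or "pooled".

Starting body condition satisfies the back-door criterion: it is not a descendant of the diet, and it blocks the spurious path from diet to outcome. Adjusting for it (i.e., using the within-starting body condition rates) gives the causal effect.
Within each level — good condition: 95.3% vs 77.5%; poor condition: 35.3% vs 28.8% — Diet V is higher every time.

stratified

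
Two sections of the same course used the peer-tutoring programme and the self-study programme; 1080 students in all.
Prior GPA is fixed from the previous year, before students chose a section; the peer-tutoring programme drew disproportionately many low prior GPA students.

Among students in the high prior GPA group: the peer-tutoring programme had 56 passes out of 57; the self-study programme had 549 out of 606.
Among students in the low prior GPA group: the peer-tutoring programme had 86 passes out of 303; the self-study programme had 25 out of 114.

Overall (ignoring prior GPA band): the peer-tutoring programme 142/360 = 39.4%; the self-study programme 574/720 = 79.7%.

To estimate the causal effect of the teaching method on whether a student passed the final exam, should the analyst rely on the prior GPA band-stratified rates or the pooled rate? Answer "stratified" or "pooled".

stratified

The stratified and pooled comparisons disagree (the peer-tutoring programme wins within each prior GPA band; the self-study programme wins overall), so the answer turns on the causal role of prior GPA band.
Prior GPA band is set before the teaching method has any effect — it is not caused by the teaching method — and it independently drives the outcome. That makes it a confounder, so the causal comparison is within prior GPA band levels.
Within each level — high prior GPA: 98.2% vs 90.6%; low prior GPA: 28.4% vs 21.9% — the peer-tutoring programme is higher every time.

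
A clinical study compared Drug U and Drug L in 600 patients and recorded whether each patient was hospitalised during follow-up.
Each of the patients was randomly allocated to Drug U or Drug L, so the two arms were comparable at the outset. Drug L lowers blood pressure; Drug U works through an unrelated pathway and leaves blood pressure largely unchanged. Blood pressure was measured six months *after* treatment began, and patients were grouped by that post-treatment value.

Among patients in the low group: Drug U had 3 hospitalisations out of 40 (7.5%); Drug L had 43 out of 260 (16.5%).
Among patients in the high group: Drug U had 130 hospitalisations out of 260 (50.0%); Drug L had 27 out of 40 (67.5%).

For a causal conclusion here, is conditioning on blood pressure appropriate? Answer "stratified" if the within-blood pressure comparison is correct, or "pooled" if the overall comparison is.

pooled

Blood pressure lies on the pathway drug → blood pressure → outcome, so adjusting for it blocks the indirect effect. For the total causal effect of drug, use the unadjusted pooled rates.
Pooled: Drug U 44.3% vs Drug L 23.3%; Drug L is lower overall.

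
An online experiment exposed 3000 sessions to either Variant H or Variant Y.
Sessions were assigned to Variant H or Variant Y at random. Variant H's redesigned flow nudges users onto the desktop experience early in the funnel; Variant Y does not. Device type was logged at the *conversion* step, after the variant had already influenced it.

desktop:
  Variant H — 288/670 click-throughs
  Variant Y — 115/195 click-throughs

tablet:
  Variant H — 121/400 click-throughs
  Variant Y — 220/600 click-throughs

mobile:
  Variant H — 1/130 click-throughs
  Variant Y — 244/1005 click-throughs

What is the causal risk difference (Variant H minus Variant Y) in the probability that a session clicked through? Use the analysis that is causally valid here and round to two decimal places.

+0.02

Device type is recorded after the variant and is itself shifted by it — it sits on the causal path from variant to outcome. Conditioning on a mediator would strip out part of the effect we want; the pooled comparison gives the total causal effect.
The causal difference is the pooled difference: 0.342 − 0.322 = +0.020.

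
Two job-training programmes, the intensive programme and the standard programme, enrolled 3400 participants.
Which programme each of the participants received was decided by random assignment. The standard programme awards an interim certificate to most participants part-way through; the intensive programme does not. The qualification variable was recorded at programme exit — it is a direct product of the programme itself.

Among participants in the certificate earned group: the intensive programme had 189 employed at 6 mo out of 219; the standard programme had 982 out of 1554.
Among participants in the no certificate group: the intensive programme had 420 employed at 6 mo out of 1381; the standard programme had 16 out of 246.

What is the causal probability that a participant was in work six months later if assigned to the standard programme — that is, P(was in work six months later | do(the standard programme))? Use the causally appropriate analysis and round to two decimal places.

the intensive programme is higher inside every qualification attained during the programme stratum but the standard programme is higher in aggregate. Whether to stratify depends on how qualification attained during the programme relates to the programme.
Qualification attained during the programme here is a post-treatment variable shaped by the programme; conditioning on it would introduce bias rather than remove it. The overall comparison is the causal one.
So P(outcome | do(the standard programme)) is just the pooled rate for the standard programme: 998/1800 = 0.554.

0.55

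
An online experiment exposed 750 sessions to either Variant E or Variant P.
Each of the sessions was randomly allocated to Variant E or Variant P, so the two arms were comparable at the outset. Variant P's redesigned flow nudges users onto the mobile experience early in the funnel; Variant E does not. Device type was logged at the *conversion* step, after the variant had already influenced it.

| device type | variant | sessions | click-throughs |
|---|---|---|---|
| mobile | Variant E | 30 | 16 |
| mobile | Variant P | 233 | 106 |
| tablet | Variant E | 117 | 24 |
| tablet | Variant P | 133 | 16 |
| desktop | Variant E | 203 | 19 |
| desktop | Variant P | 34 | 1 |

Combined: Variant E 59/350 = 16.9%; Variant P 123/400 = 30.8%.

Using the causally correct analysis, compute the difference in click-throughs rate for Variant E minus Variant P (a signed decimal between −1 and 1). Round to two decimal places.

-0.14

Device type is downstream of the variant. One should not condition on a consequence of treatment, so the overall rates are the right comparison.
The causal difference is the pooled difference: 0.169 − 0.307 = -0.139.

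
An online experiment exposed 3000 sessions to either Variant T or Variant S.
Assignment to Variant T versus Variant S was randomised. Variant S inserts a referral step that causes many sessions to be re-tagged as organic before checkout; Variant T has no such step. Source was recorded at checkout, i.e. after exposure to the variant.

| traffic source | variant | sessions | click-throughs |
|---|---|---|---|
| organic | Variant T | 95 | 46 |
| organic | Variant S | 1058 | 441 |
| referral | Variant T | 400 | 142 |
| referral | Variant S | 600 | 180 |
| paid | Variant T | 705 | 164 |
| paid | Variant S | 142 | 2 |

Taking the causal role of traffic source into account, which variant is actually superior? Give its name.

Traffic source here is a post-treatment variable shaped by the variant; conditioning on it would introduce bias rather than remove it. The overall comparison is the causal one.
Pooled: Variant T 29.3% vs Variant S 34.6%; Variant S is higher overall.

Variant S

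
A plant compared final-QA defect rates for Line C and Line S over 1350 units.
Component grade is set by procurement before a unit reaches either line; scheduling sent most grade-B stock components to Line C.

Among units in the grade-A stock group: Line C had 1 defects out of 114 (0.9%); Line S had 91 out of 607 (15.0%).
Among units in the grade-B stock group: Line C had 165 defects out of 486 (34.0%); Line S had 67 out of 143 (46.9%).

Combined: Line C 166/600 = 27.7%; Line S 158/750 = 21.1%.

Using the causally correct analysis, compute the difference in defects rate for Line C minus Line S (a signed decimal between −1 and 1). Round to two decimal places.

Line C is lower inside every component grade stratum but Line S is lower in aggregate. Whether to stratify depends on how component grade relates to the line.
Nothing the line does changes component grade; the imbalance is an allocation artefact. With component grade also predicting the outcome, the pooled figure is confounded, and the within-stratum comparison is the causal one.
Adjusting over the population distribution of component grade: 0.534·(0.009−0.150) + 0.466·(0.340−0.469) = -0.135.

-0.14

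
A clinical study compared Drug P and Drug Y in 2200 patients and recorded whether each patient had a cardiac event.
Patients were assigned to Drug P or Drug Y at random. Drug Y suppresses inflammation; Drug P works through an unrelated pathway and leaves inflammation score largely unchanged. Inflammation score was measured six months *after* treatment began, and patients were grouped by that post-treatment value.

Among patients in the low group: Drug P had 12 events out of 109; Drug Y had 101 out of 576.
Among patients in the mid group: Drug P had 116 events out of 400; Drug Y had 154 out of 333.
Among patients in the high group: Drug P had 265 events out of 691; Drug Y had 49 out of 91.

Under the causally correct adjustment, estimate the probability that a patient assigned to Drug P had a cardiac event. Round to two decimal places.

Within every inflammation score level Drug P has the lower rate, yet pooled Drug Y does — Simpson's reversal.
The distribution of inflammation score is itself part of what the drug does — it is an intermediate outcome. Holding it fixed would remove that part of the effect; the total effect is the pooled difference.
So P(outcome | do(Drug P)) is just the pooled rate for Drug P: 393/1200 = 0.328.

0.33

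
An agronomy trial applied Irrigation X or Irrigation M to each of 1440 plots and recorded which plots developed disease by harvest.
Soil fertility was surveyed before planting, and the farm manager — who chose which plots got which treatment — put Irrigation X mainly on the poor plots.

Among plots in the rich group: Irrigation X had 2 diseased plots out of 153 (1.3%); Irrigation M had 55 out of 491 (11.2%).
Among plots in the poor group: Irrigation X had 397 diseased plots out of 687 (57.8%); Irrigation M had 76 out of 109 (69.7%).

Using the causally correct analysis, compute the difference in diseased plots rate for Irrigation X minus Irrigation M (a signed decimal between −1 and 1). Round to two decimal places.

-0.11

The stratified and pooled comparisons disagree (Irrigation X wins within each soil fertility; Irrigation M wins overall), so the answer turns on the causal role of soil fertility.
Here soil fertility is a common cause — it drives both which irrigation a case falls under and the outcome. The crude comparison mixes populations; the stratum-specific rates are the causally relevant ones.
Adjusting over the population distribution of soil fertility: 0.447·(0.013−0.112) + 0.553·(0.578−0.697) = -0.110.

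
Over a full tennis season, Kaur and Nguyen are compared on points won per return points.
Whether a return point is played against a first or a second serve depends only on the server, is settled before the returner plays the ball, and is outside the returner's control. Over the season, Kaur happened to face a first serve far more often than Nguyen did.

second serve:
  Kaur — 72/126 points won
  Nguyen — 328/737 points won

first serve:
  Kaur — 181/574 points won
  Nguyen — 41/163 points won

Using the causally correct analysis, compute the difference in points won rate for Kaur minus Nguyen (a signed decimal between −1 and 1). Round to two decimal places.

Kaur is higher inside every serve type stratum but Nguyen is higher in aggregate. Whether to stratify depends on how serve type relates to the player.
The imbalance in serve type arose from how return points were allocated, not from anything the player did; and serve type independently affects the outcome. The pooled gap is confounded — condition on serve type.
Adjusting over the population distribution of serve type: 0.539·(0.571−0.445) + 0.461·(0.315−0.252) = +0.098.

+0.10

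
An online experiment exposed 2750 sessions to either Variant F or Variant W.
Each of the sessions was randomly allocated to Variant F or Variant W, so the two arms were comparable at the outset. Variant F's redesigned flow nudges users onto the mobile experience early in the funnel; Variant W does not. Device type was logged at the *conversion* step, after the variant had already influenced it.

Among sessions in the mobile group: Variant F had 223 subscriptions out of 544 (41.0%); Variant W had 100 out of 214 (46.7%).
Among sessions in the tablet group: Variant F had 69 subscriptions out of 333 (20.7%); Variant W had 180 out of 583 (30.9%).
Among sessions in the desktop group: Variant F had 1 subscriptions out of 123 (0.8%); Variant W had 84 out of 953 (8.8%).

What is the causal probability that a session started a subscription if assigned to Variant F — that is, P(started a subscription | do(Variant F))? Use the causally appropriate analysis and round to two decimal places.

Device type here is a post-treatment variable shaped by the variant; conditioning on it would introduce bias rather than remove it. The overall comparison is the causal one.
So P(outcome | do(Variant F)) is just the pooled rate for Variant F: 293/1000 = 0.293.

0.29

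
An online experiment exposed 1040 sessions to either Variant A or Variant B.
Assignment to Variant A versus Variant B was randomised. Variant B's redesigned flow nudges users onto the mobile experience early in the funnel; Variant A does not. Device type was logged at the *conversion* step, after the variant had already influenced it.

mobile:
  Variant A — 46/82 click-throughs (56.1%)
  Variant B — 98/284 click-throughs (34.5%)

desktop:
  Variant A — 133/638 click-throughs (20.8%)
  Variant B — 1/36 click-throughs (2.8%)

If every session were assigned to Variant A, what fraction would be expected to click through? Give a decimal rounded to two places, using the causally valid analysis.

Stratifying would compare variants among sessions the variants themselves sorted into device type groups — a form of selection on an intermediate. The unconditioned pooled rates give the total causal effect.
So P(outcome | do(Variant A)) is just the pooled rate for Variant A: 179/720 = 0.249.

0.25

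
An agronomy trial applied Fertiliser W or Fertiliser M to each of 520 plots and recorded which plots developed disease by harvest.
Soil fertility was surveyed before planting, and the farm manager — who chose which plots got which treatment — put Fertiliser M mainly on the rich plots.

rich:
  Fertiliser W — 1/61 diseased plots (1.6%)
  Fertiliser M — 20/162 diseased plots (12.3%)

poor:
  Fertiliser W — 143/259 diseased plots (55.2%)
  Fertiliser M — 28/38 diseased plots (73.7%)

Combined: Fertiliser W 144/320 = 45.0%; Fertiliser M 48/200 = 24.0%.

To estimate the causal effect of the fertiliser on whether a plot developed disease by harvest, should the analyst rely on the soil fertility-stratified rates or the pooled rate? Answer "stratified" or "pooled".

Within every soil fertility level Fertiliser W has the lower rate, yet pooled Fertiliser M does — Simpson's reversal.
Soil fertility differs across fertilisers for reasons unrelated to any effect of the fertiliser itself, and it separately predicts the outcome — a classic confounder. We must compare within soil fertility levels.
Within each level — rich: 1.6% vs 12.3%; poor: 55.2% vs 73.7% — Fertiliser W is lower every time.

stratified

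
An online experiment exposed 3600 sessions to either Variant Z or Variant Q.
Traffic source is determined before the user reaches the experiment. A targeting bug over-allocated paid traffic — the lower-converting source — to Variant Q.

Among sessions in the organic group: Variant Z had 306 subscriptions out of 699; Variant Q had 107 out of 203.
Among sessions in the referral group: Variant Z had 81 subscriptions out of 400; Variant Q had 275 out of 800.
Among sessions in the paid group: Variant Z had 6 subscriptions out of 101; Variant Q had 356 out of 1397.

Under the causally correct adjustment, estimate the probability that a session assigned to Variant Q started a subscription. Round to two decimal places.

0.35

The traffic source-specific comparison favours Variant Q throughout, but the pooled figures favour Variant Z. The question is whether to condition on traffic source.
Nothing the variant does changes traffic source; the imbalance is an allocation artefact. With traffic source also predicting the outcome, the pooled figure is confounded, and the within-stratum comparison is the causal one.
Standardising Variant Q to the population traffic source mix: 0.251·107/203 + 0.333·275/800 + 0.416·356/1397 = 0.353.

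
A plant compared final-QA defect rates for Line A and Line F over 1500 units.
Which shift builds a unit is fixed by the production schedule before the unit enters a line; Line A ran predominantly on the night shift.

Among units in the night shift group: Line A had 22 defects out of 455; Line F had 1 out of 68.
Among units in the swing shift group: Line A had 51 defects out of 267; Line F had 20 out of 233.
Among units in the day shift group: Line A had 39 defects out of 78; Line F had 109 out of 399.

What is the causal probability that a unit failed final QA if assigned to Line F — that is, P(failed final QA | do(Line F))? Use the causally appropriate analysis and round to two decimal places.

The stratified and pooled comparisons disagree (Line F wins within each shift; Line A wins overall), so the answer turns on the causal role of shift.
Shift differs across lines for reasons unrelated to any effect of the line itself, and it separately predicts the outcome — a classic confounder. We must compare within shift levels.
Standardising Line F to the population shift mix: 0.349·1/68 + 0.333·20/233 + 0.318·109/399 = 0.121.

0.12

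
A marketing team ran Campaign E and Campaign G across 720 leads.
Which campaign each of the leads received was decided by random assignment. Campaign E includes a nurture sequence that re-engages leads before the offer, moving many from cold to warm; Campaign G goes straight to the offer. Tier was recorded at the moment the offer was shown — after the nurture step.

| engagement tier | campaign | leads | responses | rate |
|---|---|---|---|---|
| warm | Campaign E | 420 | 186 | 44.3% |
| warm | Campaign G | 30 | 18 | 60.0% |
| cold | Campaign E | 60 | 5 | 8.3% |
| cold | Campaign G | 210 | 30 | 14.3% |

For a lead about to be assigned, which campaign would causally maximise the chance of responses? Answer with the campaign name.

Campaign E

Because the campaign influences engagement tier, engagement tier is a post-treatment mediator, not a confounder. Stratifying on it would bias the estimate; the causal effect is the crude pooled difference.
Pooled: Campaign E 39.8% vs Campaign G 20.0%; Campaign E is higher overall.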